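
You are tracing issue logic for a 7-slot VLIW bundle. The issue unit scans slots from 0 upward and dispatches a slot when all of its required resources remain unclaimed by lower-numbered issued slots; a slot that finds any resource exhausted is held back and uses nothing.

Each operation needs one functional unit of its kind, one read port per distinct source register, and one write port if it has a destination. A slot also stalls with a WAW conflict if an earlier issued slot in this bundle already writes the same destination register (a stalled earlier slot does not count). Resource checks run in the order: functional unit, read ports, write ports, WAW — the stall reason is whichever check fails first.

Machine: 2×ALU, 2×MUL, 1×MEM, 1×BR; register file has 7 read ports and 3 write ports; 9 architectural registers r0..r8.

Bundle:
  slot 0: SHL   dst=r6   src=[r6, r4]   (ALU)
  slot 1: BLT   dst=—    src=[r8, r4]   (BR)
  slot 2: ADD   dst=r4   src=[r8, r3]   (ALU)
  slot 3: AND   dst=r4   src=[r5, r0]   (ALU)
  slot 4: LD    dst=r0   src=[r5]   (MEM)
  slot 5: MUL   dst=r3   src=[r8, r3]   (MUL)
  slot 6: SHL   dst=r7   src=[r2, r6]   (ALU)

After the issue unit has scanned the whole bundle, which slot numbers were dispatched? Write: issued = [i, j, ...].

(0) want 1×ALU +2rd +1wr — yes → AL1|MU2|ME1|BR1|rd5|wr2
(1) want 1×BR +2rd +0wr — yes → AL1|MU2|ME1|BR0|rd3|wr2
(2) want 1×ALU +2rd +1wr — yes → AL0|MU2|ME1|BR0|rd1|wr1
(3) want 1×ALU +2rd +1wr — FU → AL0|MU2|ME1|BR0|rd1|wr1
(4) want 1×MEM +1rd +1wr — yes → AL0|MU2|ME0|BR0|rd0|wr0
(5) want 1×MUL +2rd +1wr — RD_PORT → AL0|MU2|ME0|BR0|rd0|wr0
(6) want 1×ALU +2rd +1wr — FU → AL0|MU2|ME0|BR0|rd0|wr0

issued = [0, 1, 2, 4]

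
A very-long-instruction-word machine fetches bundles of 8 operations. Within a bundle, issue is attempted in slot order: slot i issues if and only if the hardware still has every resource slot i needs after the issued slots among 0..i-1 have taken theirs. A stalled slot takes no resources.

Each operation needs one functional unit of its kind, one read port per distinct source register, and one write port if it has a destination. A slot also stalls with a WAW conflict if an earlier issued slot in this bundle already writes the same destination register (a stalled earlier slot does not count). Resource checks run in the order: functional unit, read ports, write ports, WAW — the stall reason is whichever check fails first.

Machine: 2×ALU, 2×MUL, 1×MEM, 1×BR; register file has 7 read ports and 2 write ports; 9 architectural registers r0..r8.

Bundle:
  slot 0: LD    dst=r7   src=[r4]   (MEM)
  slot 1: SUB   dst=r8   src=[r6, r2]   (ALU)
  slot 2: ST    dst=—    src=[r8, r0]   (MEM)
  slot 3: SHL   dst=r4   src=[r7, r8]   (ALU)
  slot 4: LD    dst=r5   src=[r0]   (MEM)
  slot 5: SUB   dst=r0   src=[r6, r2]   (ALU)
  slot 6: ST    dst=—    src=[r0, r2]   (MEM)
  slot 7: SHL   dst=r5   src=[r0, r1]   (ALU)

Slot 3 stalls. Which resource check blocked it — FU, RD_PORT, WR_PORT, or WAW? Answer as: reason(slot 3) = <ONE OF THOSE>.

#0 MEM src=r4 dispatched  <A:2 Mu:2 Ld:0 B:1 rd:6 wr:1>
#1 ALU src=r6,r2 dispatched  <A:1 Mu:2 Ld:0 B:1 rd:4 wr:0>
#2 MEM src=r8,r0 held:FU  <A:1 Mu:2 Ld:0 B:1 rd:4 wr:0>
#3 ALU src=r7,r8 held:WR_PORT  <A:1 Mu:2 Ld:0 B:1 rd:4 wr:0>
#4 MEM src=r0 held:FU  <A:1 Mu:2 Ld:0 B:1 rd:4 wr:0>
#5 ALU src=r6,r2 held:WR_PORT  <A:1 Mu:2 Ld:0 B:1 rd:4 wr:0>
#6 MEM src=r0,r2 held:FU  <A:1 Mu:2 Ld:0 B:1 rd:4 wr:0>
#7 ALU src=r0,r1 held:WR_PORT  <A:1 Mu:2 Ld:0 B:1 rd:4 wr:0>

reason(slot 3) = WR_PORT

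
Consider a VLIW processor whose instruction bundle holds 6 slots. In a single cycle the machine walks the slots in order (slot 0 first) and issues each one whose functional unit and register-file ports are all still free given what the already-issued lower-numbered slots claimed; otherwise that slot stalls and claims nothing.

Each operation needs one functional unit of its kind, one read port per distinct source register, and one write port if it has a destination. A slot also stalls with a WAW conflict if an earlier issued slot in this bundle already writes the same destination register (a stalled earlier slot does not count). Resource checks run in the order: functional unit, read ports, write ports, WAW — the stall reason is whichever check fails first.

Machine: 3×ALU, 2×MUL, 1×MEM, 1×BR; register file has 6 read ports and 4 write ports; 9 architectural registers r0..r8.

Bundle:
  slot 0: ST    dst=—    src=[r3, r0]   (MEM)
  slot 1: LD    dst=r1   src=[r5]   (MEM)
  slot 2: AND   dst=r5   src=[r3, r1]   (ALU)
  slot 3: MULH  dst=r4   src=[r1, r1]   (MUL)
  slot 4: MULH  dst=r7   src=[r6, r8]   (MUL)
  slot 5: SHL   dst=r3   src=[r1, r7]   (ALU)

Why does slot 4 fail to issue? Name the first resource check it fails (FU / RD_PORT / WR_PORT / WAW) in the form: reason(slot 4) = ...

reason(slot 4) = RD_PORT

[0] MEM needs rd=2 wr=0: ok; after: ALU=3 MUL=2 MEM=0 BR=1, R=4, W=4
[1] MEM needs rd=1 wr=1: FU; after: ALU=3 MUL=2 MEM=0 BR=1, R=4, W=4
[2] ALU needs rd=2 wr=1: ok; after: ALU=2 MUL=2 MEM=0 BR=1, R=2, W=3
[3] MUL needs rd=1 wr=1: ok; after: ALU=2 MUL=1 MEM=0 BR=1, R=1, W=2
[4] MUL needs rd=2 wr=1: RD_PORT; after: ALU=2 MUL=1 MEM=0 BR=1, R=1, W=2
[5] ALU needs rd=2 wr=1: RD_PORT; after: ALU=2 MUL=1 MEM=0 BR=1, R=1, W=2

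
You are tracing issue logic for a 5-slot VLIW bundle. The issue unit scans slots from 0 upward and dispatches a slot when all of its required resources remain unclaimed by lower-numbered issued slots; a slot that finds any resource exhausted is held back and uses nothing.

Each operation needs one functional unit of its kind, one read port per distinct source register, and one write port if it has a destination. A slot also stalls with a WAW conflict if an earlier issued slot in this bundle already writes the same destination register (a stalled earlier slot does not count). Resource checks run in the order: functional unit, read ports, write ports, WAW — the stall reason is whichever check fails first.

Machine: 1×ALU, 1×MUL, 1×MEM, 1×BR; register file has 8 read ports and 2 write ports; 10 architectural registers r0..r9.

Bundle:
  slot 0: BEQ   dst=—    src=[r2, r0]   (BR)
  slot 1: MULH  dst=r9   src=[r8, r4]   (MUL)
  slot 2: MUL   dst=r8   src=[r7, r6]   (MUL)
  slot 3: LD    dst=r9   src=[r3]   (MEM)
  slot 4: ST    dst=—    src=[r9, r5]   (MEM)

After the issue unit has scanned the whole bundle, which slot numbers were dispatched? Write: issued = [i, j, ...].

issued = [0, 1, 4]

  0. BR ⇒ go  {1A/1Mu/1Ld/0B | 6r 2w}
  1. MUL→r9 ⇒ go  {1A/0Mu/1Ld/0B | 4r 1w}
  2. MUL→r8 ⇒ no(FU)  {1A/0Mu/1Ld/0B | 4r 1w}
  3. MEM→r9 ⇒ no(WAW)  {1A/0Mu/1Ld/0B | 4r 1w}
  4. MEM ⇒ go  {1A/0Mu/0Ld/0B | 2r 1w}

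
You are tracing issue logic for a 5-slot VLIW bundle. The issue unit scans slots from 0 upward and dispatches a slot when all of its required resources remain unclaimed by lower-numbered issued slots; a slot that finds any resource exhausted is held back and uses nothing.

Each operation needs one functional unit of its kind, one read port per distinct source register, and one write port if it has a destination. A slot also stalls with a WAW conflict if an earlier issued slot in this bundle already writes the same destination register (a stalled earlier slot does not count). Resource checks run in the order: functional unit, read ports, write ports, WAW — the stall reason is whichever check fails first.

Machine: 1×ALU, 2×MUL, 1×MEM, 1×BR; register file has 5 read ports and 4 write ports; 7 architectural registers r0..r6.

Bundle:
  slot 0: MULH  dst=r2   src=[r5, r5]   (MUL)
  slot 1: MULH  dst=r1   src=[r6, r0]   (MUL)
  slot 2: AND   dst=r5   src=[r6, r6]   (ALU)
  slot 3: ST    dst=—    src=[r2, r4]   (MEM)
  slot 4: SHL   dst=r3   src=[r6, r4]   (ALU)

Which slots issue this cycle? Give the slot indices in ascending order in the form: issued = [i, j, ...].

slot 0 (MUL): ISSUE — free A1,Mu1,Ld1,B1 rp4 wp3
slot 1 (MUL): ISSUE — free A1,Mu0,Ld1,B1 rp2 wp2
slot 2 (ALU): ISSUE — free A0,Mu0,Ld1,B1 rp1 wp1
slot 3 (MEM): stall RD_PORT — free A0,Mu0,Ld1,B1 rp1 wp1
slot 4 (ALU): stall FU — free A0,Mu0,Ld1,B1 rp1 wp1

issued = [0, 1, 2]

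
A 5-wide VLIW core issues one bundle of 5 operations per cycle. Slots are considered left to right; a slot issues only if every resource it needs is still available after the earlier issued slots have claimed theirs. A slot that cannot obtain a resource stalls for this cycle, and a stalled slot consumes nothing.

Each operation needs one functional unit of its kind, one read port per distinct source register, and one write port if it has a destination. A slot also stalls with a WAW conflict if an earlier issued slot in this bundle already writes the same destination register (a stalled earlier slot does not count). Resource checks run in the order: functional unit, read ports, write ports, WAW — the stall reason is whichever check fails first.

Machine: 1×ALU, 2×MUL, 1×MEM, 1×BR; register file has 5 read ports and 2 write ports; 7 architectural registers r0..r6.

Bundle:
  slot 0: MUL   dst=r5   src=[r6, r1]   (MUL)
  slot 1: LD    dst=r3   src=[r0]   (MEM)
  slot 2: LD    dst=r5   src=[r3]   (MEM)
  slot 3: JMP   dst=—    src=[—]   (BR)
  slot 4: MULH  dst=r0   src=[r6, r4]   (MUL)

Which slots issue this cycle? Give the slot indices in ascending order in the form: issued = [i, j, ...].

#0 MUL src=r6,r1 dispatched  <A:1 Mu:1 Ld:1 B:1 rd:3 wr:1>
#1 MEM src=r0 dispatched  <A:1 Mu:1 Ld:0 B:1 rd:2 wr:0>
#2 MEM src=r3 held:FU  <A:1 Mu:1 Ld:0 B:1 rd:2 wr:0>
#3 BR src=- dispatched  <A:1 Mu:1 Ld:0 B:0 rd:2 wr:0>
#4 MUL src=r6,r4 held:WR_PORT  <A:1 Mu:1 Ld:0 B:0 rd:2 wr:0>

issued = [0, 1, 3]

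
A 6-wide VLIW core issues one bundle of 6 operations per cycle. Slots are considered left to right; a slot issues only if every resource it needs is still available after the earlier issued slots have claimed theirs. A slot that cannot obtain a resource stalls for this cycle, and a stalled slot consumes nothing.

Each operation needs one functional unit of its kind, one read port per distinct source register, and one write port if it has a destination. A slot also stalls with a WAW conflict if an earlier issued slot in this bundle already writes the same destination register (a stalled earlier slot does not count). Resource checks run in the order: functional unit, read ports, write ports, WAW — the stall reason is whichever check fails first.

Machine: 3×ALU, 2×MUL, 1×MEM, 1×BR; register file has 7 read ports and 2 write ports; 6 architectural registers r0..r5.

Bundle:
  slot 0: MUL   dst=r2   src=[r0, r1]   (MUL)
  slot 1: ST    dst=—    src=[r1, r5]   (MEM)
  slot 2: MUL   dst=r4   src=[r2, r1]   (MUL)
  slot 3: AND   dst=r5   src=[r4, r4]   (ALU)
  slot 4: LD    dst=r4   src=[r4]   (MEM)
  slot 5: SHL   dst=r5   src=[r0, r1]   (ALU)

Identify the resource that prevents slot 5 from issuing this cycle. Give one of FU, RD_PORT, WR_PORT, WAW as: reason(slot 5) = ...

reason(slot 5) = RD_PORT

#0 MUL src=r0,r1 dispatched  <A:3 Mu:1 Ld:1 B:1 rd:5 wr:1>
#1 MEM src=r1,r5 dispatched  <A:3 Mu:1 Ld:0 B:1 rd:3 wr:1>
#2 MUL src=r2,r1 dispatched  <A:3 Mu:0 Ld:0 B:1 rd:1 wr:0>
#3 ALU src=r4,r4 held:WR_PORT  <A:3 Mu:0 Ld:0 B:1 rd:1 wr:0>
#4 MEM src=r4 held:FU  <A:3 Mu:0 Ld:0 B:1 rd:1 wr:0>
#5 ALU src=r0,r1 held:RD_PORT  <A:3 Mu:0 Ld:0 B:1 rd:1 wr:0>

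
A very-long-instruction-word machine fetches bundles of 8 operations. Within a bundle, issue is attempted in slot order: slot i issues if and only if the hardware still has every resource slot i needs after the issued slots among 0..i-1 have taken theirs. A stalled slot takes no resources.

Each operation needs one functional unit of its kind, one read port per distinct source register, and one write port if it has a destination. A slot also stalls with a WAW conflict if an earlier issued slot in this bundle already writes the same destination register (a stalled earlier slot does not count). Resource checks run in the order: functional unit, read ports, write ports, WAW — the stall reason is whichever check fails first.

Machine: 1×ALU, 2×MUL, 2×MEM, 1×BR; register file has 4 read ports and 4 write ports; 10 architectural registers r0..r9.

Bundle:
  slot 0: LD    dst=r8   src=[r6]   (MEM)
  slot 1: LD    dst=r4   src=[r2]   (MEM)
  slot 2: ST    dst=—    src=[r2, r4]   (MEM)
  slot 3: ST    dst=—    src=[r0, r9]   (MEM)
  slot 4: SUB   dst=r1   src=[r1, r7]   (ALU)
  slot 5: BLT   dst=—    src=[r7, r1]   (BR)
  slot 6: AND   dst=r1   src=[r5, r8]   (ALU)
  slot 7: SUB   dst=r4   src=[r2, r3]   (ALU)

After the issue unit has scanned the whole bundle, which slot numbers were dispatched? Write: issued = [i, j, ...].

slot 0 (MEM): ISSUE — free A1,Mu2,Ld1,B1 rp3 wp3
slot 1 (MEM): ISSUE — free A1,Mu2,Ld0,B1 rp2 wp2
slot 2 (MEM): stall FU — free A1,Mu2,Ld0,B1 rp2 wp2
slot 3 (MEM): stall FU — free A1,Mu2,Ld0,B1 rp2 wp2
slot 4 (ALU): ISSUE — free A0,Mu2,Ld0,B1 rp0 wp1
slot 5 (BR): stall RD_PORT — free A0,Mu2,Ld0,B1 rp0 wp1
slot 6 (ALU): stall FU — free A0,Mu2,Ld0,B1 rp0 wp1
slot 7 (ALU): stall FU — free A0,Mu2,Ld0,B1 rp0 wp1

issued = [0, 1, 4]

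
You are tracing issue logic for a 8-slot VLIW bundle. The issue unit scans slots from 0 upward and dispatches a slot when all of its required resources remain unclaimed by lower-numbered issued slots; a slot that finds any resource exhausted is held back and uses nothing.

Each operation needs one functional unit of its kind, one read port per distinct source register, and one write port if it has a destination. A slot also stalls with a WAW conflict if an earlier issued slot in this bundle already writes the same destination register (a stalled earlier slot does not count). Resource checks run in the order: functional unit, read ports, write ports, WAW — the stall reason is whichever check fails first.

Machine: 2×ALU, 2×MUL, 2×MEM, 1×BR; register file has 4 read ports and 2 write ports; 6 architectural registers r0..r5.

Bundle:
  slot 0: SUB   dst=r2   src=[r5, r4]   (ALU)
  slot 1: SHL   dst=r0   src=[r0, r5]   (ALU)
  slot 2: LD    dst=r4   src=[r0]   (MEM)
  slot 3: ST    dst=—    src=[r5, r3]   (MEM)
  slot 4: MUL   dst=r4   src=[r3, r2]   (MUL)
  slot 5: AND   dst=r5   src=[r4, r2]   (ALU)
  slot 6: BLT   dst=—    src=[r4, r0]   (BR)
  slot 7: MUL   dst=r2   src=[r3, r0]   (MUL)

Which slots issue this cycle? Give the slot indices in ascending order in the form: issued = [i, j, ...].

issued = [0, 1]

(0) want 1×ALU +2rd +1wr — yes → AL1|MU2|ME2|BR1|rd2|wr1
(1) want 1×ALU +2rd +1wr — yes → AL0|MU2|ME2|BR1|rd0|wr0
(2) want 1×MEM +1rd +1wr — RD_PORT → AL0|MU2|ME2|BR1|rd0|wr0
(3) want 1×MEM +2rd +0wr — RD_PORT → AL0|MU2|ME2|BR1|rd0|wr0
(4) want 1×MUL +2rd +1wr — RD_PORT → AL0|MU2|ME2|BR1|rd0|wr0
(5) want 1×ALU +2rd +1wr — FU → AL0|MU2|ME2|BR1|rd0|wr0
(6) want 1×BR +2rd +0wr — RD_PORT → AL0|MU2|ME2|BR1|rd0|wr0
(7) want 1×MUL +2rd +1wr — RD_PORT → AL0|MU2|ME2|BR1|rd0|wr0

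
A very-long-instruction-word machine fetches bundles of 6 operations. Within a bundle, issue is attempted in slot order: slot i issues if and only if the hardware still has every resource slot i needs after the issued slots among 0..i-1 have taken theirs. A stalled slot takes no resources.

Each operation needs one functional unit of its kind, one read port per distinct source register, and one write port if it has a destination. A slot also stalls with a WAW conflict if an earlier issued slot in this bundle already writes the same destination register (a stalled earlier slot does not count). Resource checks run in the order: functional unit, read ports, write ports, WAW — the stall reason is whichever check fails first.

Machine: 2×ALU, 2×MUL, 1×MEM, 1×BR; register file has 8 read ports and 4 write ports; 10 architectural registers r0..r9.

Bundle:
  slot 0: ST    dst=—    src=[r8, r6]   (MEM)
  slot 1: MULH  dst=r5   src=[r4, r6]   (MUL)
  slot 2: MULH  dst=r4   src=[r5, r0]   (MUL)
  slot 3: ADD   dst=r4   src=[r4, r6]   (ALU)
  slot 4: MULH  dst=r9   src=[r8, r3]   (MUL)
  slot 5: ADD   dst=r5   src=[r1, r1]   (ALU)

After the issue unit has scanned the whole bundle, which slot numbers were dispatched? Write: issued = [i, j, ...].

  0. MEM ⇒ go  {2A/2Mu/0Ld/1B | 6r 4w}
  1. MUL→r5 ⇒ go  {2A/1Mu/0Ld/1B | 4r 3w}
  2. MUL→r4 ⇒ go  {2A/0Mu/0Ld/1B | 2r 2w}
  3. ALU→r4 ⇒ no(WAW)  {2A/0Mu/0Ld/1B | 2r 2w}
  4. MUL→r9 ⇒ no(FU)  {2A/0Mu/0Ld/1B | 2r 2w}
  5. ALU→r5 ⇒ no(WAW)  {2A/0Mu/0Ld/1B | 2r 2w}

issued = [0, 1, 2]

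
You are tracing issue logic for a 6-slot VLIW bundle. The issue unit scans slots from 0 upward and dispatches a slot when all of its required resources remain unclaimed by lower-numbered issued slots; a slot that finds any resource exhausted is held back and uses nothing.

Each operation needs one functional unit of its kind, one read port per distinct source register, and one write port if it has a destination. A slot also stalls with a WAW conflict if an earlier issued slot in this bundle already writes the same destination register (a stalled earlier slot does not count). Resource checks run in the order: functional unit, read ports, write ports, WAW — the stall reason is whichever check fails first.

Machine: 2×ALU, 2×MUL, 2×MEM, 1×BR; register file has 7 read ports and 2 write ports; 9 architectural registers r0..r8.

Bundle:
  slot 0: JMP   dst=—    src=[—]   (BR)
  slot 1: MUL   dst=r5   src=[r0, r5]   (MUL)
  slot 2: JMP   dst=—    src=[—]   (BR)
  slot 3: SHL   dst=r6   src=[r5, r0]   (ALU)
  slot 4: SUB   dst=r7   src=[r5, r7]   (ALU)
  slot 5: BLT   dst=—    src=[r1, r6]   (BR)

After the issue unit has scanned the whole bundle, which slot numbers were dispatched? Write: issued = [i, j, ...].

issued = [0, 1, 3]

[0] BR needs rd=0 wr=0: ok; after: ALU=2 MUL=2 MEM=2 BR=0, R=7, W=2
[1] MUL needs rd=2 wr=1: ok; after: ALU=2 MUL=1 MEM=2 BR=0, R=5, W=1
[2] BR needs rd=0 wr=0: FU; after: ALU=2 MUL=1 MEM=2 BR=0, R=5, W=1
[3] ALU needs rd=2 wr=1: ok; after: ALU=1 MUL=1 MEM=2 BR=0, R=3, W=0
[4] ALU needs rd=2 wr=1: WR_PORT; after: ALU=1 MUL=1 MEM=2 BR=0, R=3, W=0
[5] BR needs rd=2 wr=0: FU; after: ALU=1 MUL=1 MEM=2 BR=0, R=3, W=0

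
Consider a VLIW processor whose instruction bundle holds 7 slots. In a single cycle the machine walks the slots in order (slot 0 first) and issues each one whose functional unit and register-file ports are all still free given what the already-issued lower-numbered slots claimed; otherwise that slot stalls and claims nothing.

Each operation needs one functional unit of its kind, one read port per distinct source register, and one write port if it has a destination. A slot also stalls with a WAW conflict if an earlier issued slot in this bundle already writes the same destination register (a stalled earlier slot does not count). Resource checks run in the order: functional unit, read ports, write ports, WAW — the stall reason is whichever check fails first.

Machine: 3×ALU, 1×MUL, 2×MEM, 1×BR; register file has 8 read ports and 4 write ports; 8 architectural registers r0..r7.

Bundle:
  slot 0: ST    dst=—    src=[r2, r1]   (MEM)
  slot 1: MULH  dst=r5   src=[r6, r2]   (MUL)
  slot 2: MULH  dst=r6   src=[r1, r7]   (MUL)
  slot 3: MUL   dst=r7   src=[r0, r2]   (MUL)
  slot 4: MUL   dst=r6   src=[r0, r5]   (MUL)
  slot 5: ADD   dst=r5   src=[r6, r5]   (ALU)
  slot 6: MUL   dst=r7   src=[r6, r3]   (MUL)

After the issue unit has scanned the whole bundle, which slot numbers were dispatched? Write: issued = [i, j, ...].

[0] MEM needs rd=2 wr=0: ok; after: ALU=3 MUL=1 MEM=1 BR=1, R=6, W=4
[1] MUL needs rd=2 wr=1: ok; after: ALU=3 MUL=0 MEM=1 BR=1, R=4, W=3
[2] MUL needs rd=2 wr=1: FU; after: ALU=3 MUL=0 MEM=1 BR=1, R=4, W=3
[3] MUL needs rd=2 wr=1: FU; after: ALU=3 MUL=0 MEM=1 BR=1, R=4, W=3
[4] MUL needs rd=2 wr=1: FU; after: ALU=3 MUL=0 MEM=1 BR=1, R=4, W=3
[5] ALU needs rd=2 wr=1: WAW; after: ALU=3 MUL=0 MEM=1 BR=1, R=4, W=3
[6] MUL needs rd=2 wr=1: FU; after: ALU=3 MUL=0 MEM=1 BR=1, R=4, W=3

issued = [0, 1]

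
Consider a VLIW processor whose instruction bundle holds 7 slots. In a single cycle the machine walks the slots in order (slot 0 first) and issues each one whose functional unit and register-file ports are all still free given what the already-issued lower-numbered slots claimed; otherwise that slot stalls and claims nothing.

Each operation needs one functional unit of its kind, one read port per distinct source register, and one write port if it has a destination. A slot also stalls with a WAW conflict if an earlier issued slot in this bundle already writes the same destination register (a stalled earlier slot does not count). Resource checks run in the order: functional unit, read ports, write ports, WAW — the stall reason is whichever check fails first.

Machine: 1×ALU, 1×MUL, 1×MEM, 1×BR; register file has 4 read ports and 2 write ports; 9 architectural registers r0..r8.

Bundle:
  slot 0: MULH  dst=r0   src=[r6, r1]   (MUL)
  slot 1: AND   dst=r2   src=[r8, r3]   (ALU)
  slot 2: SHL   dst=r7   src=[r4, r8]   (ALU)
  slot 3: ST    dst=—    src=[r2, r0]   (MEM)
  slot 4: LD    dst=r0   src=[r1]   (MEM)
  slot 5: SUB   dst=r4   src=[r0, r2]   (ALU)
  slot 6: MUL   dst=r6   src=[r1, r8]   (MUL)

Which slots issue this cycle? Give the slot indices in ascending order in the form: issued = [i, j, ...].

issued = [0, 1]

  0. MUL→r0 ⇒ go  {1A/0Mu/1Ld/1B | 2r 1w}
  1. ALU→r2 ⇒ go  {0A/0Mu/1Ld/1B | 0r 0w}
  2. ALU→r7 ⇒ no(FU)  {0A/0Mu/1Ld/1B | 0r 0w}
  3. MEM ⇒ no(RD_PORT)  {0A/0Mu/1Ld/1B | 0r 0w}
  4. MEM→r0 ⇒ no(RD_PORT)  {0A/0Mu/1Ld/1B | 0r 0w}
  5. ALU→r4 ⇒ no(FU)  {0A/0Mu/1Ld/1B | 0r 0w}
  6. MUL→r6 ⇒ no(FU)  {0A/0Mu/1Ld/1B | 0r 0w}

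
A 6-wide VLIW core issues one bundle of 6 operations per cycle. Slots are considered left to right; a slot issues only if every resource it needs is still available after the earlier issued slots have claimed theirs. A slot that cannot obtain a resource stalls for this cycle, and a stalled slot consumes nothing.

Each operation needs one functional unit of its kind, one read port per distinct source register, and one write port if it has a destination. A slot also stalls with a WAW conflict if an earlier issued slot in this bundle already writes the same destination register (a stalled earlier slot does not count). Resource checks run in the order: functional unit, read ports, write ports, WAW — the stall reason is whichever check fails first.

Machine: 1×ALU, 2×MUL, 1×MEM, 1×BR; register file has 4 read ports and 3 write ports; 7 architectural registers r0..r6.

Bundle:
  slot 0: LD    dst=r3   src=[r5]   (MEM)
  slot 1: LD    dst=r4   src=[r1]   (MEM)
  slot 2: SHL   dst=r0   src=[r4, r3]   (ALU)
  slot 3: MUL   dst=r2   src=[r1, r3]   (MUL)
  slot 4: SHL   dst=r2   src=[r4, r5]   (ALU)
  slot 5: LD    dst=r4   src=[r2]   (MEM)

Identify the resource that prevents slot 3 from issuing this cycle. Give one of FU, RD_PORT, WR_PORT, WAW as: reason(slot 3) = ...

reason(slot 3) = RD_PORT

[0] MEM needs rd=1 wr=1: ok; after: ALU=1 MUL=2 MEM=0 BR=1, R=3, W=2
[1] MEM needs rd=1 wr=1: FU; after: ALU=1 MUL=2 MEM=0 BR=1, R=3, W=2
[2] ALU needs rd=2 wr=1: ok; after: ALU=0 MUL=2 MEM=0 BR=1, R=1, W=1
[3] MUL needs rd=2 wr=1: RD_PORT; after: ALU=0 MUL=2 MEM=0 BR=1, R=1, W=1
[4] ALU needs rd=2 wr=1: FU; after: ALU=0 MUL=2 MEM=0 BR=1, R=1, W=1
[5] MEM needs rd=1 wr=1: FU; after: ALU=0 MUL=2 MEM=0 BR=1, R=1, W=1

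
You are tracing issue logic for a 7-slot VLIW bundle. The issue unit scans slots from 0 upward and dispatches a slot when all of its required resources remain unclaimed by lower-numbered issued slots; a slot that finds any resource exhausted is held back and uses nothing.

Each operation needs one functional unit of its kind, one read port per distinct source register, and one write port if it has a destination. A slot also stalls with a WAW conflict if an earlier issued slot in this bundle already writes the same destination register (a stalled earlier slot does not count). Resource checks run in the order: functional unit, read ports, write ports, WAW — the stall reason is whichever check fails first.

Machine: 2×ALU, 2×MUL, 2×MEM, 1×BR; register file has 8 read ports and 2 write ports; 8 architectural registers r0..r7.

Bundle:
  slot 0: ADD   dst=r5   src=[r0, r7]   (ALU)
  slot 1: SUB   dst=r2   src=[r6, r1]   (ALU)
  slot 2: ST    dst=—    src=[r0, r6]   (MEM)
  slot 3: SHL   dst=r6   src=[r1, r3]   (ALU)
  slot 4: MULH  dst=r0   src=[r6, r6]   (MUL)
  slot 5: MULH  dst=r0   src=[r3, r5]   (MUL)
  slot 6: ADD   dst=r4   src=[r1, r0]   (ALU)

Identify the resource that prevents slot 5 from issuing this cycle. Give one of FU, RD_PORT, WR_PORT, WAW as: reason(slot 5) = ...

  0. ALU→r5 ⇒ go  {1A/2Mu/2Ld/1B | 6r 1w}
  1. ALU→r2 ⇒ go  {0A/2Mu/2Ld/1B | 4r 0w}
  2. MEM ⇒ go  {0A/2Mu/1Ld/1B | 2r 0w}
  3. ALU→r6 ⇒ no(FU)  {0A/2Mu/1Ld/1B | 2r 0w}
  4. MUL→r0 ⇒ no(WR_PORT)  {0A/2Mu/1Ld/1B | 2r 0w}
  5. MUL→r0 ⇒ no(WR_PORT)  {0A/2Mu/1Ld/1B | 2r 0w}
  6. ALU→r4 ⇒ no(FU)  {0A/2Mu/1Ld/1B | 2r 0w}

reason(slot 5) = WR_PORT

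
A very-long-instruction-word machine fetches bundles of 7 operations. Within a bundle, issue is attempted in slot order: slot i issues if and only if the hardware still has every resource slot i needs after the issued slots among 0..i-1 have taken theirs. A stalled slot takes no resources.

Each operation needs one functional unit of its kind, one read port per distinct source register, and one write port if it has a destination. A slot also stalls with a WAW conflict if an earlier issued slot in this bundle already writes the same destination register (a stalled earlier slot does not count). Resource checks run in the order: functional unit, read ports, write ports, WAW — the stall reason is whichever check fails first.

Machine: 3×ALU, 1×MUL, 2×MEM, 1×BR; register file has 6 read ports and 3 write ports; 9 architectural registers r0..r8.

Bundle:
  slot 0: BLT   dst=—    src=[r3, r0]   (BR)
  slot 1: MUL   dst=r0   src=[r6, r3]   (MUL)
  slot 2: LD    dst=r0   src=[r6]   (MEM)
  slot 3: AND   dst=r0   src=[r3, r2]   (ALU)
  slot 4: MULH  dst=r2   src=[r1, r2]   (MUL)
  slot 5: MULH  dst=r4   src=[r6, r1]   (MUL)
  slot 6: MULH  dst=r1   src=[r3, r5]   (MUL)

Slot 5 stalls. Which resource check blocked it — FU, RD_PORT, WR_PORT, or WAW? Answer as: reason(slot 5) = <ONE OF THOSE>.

slot 0 (BR): ISSUE — free A3,Mu1,Ld2,B0 rp4 wp3
slot 1 (MUL): ISSUE — free A3,Mu0,Ld2,B0 rp2 wp2
slot 2 (MEM): stall WAW — free A3,Mu0,Ld2,B0 rp2 wp2
slot 3 (ALU): stall WAW — free A3,Mu0,Ld2,B0 rp2 wp2
slot 4 (MUL): stall FU — free A3,Mu0,Ld2,B0 rp2 wp2
slot 5 (MUL): stall FU — free A3,Mu0,Ld2,B0 rp2 wp2
slot 6 (MUL): stall FU — free A3,Mu0,Ld2,B0 rp2 wp2

reason(slot 5) = FU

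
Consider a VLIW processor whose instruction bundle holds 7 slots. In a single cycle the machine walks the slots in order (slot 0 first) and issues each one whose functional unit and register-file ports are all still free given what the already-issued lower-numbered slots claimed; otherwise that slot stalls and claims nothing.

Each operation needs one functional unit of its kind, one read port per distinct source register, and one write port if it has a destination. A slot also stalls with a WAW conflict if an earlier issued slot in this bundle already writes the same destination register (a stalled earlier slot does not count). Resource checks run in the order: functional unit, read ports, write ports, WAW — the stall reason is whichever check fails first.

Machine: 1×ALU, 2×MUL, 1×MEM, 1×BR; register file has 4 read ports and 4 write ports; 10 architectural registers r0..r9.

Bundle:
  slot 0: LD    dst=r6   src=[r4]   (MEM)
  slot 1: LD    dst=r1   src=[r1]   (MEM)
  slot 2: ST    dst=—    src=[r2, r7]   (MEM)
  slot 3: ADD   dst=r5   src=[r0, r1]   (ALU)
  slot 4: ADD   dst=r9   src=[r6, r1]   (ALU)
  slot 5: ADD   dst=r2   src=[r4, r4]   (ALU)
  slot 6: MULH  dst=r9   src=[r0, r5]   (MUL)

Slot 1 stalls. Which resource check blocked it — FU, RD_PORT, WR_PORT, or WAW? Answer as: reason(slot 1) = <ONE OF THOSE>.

reason(slot 1) = FU

[0] MEM needs rd=1 wr=1: ok; after: ALU=1 MUL=2 MEM=0 BR=1, R=3, W=3
[1] MEM needs rd=1 wr=1: FU; after: ALU=1 MUL=2 MEM=0 BR=1, R=3, W=3
[2] MEM needs rd=2 wr=0: FU; after: ALU=1 MUL=2 MEM=0 BR=1, R=3, W=3
[3] ALU needs rd=2 wr=1: ok; after: ALU=0 MUL=2 MEM=0 BR=1, R=1, W=2
[4] ALU needs rd=2 wr=1: FU; after: ALU=0 MUL=2 MEM=0 BR=1, R=1, W=2
[5] ALU needs rd=1 wr=1: FU; after: ALU=0 MUL=2 MEM=0 BR=1, R=1, W=2
[6] MUL needs rd=2 wr=1: RD_PORT; after: ALU=0 MUL=2 MEM=0 BR=1, R=1, W=2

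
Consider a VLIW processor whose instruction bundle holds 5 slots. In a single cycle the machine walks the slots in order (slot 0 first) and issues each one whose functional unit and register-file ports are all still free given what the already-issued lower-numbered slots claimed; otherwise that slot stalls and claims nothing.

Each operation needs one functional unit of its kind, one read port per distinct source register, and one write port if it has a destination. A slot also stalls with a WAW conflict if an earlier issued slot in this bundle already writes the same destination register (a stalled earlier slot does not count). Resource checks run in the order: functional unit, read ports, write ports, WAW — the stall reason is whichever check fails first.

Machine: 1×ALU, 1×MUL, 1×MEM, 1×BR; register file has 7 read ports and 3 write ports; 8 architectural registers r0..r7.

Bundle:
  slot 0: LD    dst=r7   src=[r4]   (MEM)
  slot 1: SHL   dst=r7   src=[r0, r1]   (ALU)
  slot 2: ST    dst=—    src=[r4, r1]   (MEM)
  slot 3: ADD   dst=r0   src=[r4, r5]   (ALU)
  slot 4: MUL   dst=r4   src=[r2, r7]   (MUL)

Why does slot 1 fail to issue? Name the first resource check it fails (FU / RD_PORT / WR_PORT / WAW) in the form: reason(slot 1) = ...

reason(slot 1) = WAW

#0 MEM src=r4 dispatched  <A:1 Mu:1 Ld:0 B:1 rd:6 wr:2>
#1 ALU src=r0,r1 held:WAW  <A:1 Mu:1 Ld:0 B:1 rd:6 wr:2>
#2 MEM src=r4,r1 held:FU  <A:1 Mu:1 Ld:0 B:1 rd:6 wr:2>
#3 ALU src=r4,r5 dispatched  <A:0 Mu:1 Ld:0 B:1 rd:4 wr:1>
#4 MUL src=r2,r7 dispatched  <A:0 Mu:0 Ld:0 B:1 rd:2 wr:0>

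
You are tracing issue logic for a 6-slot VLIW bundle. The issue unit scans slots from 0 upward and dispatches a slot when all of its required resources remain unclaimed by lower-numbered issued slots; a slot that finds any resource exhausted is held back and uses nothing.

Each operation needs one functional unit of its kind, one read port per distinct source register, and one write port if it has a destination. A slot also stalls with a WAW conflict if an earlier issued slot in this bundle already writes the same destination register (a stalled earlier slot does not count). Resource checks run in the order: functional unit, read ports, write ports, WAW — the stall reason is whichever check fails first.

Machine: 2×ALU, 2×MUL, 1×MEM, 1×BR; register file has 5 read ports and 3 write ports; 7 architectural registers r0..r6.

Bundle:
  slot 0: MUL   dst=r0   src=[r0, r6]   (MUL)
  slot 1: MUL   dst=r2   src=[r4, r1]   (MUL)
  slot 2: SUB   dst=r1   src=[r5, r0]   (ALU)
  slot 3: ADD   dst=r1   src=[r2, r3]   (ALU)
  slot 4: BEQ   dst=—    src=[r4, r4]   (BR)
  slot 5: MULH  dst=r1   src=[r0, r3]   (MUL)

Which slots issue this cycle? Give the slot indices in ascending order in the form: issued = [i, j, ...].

  0. MUL→r0 ⇒ go  {2A/1Mu/1Ld/1B | 3r 2w}
  1. MUL→r2 ⇒ go  {2A/0Mu/1Ld/1B | 1r 1w}
  2. ALU→r1 ⇒ no(RD_PORT)  {2A/0Mu/1Ld/1B | 1r 1w}
  3. ALU→r1 ⇒ no(RD_PORT)  {2A/0Mu/1Ld/1B | 1r 1w}
  4. BR ⇒ go  {2A/0Mu/1Ld/0B | 0r 1w}
  5. MUL→r1 ⇒ no(FU)  {2A/0Mu/1Ld/0B | 0r 1w}

issued = [0, 1, 4]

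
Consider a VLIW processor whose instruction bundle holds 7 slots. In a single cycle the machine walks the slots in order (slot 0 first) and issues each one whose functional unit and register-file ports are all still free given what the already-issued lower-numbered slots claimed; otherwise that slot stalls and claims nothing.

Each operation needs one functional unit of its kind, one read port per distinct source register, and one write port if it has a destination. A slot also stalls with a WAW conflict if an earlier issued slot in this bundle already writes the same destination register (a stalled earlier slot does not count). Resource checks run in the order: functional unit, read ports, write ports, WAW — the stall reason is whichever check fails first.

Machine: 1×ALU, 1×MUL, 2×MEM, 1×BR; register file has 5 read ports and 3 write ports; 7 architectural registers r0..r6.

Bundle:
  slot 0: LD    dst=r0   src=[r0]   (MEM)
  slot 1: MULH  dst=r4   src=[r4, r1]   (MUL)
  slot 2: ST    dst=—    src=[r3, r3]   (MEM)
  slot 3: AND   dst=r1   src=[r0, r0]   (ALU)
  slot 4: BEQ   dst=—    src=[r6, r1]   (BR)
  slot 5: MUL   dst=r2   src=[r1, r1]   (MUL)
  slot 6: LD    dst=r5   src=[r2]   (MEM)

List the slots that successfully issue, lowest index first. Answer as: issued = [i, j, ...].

[0] MEM needs rd=1 wr=1: ok; after: ALU=1 MUL=1 MEM=1 BR=1, R=4, W=2
[1] MUL needs rd=2 wr=1: ok; after: ALU=1 MUL=0 MEM=1 BR=1, R=2, W=1
[2] MEM needs rd=1 wr=0: ok; after: ALU=1 MUL=0 MEM=0 BR=1, R=1, W=1
[3] ALU needs rd=1 wr=1: ok; after: ALU=0 MUL=0 MEM=0 BR=1, R=0, W=0
[4] BR needs rd=2 wr=0: RD_PORT; after: ALU=0 MUL=0 MEM=0 BR=1, R=0, W=0
[5] MUL needs rd=1 wr=1: FU; after: ALU=0 MUL=0 MEM=0 BR=1, R=0, W=0
[6] MEM needs rd=1 wr=1: FU; after: ALU=0 MUL=0 MEM=0 BR=1, R=0, W=0

issued = [0, 1, 2, 3]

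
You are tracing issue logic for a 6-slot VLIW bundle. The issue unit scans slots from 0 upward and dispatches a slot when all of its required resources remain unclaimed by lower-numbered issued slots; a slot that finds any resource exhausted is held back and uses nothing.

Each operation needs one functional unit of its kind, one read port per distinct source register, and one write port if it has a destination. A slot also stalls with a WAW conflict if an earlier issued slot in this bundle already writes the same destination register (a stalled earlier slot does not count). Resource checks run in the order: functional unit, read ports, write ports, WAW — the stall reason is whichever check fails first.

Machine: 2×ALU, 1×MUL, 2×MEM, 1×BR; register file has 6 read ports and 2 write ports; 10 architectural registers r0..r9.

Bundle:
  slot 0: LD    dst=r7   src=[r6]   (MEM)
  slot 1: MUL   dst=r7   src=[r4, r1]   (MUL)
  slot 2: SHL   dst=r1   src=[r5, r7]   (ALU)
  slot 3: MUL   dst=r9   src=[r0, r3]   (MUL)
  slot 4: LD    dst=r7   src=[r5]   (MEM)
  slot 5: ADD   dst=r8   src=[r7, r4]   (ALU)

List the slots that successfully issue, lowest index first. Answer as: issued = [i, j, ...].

issued = [0, 2]

[0] MEM needs rd=1 wr=1: ok; after: ALU=2 MUL=1 MEM=1 BR=1, R=5, W=1
[1] MUL needs rd=2 wr=1: WAW; after: ALU=2 MUL=1 MEM=1 BR=1, R=5, W=1
[2] ALU needs rd=2 wr=1: ok; after: ALU=1 MUL=1 MEM=1 BR=1, R=3, W=0
[3] MUL needs rd=2 wr=1: WR_PORT; after: ALU=1 MUL=1 MEM=1 BR=1, R=3, W=0
[4] MEM needs rd=1 wr=1: WR_PORT; after: ALU=1 MUL=1 MEM=1 BR=1, R=3, W=0
[5] ALU needs rd=2 wr=1: WR_PORT; after: ALU=1 MUL=1 MEM=1 BR=1, R=3, W=0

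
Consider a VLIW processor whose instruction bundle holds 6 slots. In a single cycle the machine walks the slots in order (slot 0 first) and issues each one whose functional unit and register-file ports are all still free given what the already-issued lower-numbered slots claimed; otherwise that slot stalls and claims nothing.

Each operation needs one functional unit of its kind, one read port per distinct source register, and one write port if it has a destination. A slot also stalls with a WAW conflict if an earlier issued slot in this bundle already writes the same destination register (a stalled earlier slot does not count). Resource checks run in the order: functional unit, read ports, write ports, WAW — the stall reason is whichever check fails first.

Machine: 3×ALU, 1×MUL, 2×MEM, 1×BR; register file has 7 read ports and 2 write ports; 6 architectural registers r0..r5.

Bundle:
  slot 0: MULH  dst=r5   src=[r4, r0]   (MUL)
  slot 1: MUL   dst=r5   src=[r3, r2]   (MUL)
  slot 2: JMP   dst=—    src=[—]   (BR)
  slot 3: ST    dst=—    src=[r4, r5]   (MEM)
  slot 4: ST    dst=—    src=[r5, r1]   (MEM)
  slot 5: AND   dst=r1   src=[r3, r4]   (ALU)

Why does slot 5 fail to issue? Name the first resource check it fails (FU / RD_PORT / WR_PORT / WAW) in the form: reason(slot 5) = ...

(0) want 1×MUL +2rd +1wr — yes → AL3|MU0|ME2|BR1|rd5|wr1
(1) want 1×MUL +2rd +1wr — FU → AL3|MU0|ME2|BR1|rd5|wr1
(2) want 1×BR +0rd +0wr — yes → AL3|MU0|ME2|BR0|rd5|wr1
(3) want 1×MEM +2rd +0wr — yes → AL3|MU0|ME1|BR0|rd3|wr1
(4) want 1×MEM +2rd +0wr — yes → AL3|MU0|ME0|BR0|rd1|wr1
(5) want 1×ALU +2rd +1wr — RD_PORT → AL3|MU0|ME0|BR0|rd1|wr1

reason(slot 5) = RD_PORT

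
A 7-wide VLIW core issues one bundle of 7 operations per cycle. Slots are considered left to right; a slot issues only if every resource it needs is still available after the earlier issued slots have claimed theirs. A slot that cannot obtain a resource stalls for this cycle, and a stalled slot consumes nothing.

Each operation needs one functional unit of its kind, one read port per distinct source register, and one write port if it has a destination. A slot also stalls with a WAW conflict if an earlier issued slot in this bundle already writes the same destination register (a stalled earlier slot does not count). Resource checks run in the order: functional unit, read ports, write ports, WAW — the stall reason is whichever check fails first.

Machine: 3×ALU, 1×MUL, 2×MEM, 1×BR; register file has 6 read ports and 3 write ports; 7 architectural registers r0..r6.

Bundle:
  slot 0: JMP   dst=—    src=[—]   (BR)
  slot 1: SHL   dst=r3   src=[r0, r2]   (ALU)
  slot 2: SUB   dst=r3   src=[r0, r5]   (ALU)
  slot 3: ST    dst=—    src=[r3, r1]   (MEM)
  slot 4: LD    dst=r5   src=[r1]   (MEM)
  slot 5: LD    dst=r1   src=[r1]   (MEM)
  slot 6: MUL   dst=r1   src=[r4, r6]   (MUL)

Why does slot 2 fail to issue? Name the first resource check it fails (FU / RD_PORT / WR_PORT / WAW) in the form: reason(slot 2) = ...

reason(slot 2) = WAW

#0 BR src=- dispatched  <A:3 Mu:1 Ld:2 B:0 rd:6 wr:3>
#1 ALU src=r0,r2 dispatched  <A:2 Mu:1 Ld:2 B:0 rd:4 wr:2>
#2 ALU src=r0,r5 held:WAW  <A:2 Mu:1 Ld:2 B:0 rd:4 wr:2>
#3 MEM src=r3,r1 dispatched  <A:2 Mu:1 Ld:1 B:0 rd:2 wr:2>
#4 MEM src=r1 dispatched  <A:2 Mu:1 Ld:0 B:0 rd:1 wr:1>
#5 MEM src=r1 held:FU  <A:2 Mu:1 Ld:0 B:0 rd:1 wr:1>
#6 MUL src=r4,r6 held:RD_PORT  <A:2 Mu:1 Ld:0 B:0 rd:1 wr:1>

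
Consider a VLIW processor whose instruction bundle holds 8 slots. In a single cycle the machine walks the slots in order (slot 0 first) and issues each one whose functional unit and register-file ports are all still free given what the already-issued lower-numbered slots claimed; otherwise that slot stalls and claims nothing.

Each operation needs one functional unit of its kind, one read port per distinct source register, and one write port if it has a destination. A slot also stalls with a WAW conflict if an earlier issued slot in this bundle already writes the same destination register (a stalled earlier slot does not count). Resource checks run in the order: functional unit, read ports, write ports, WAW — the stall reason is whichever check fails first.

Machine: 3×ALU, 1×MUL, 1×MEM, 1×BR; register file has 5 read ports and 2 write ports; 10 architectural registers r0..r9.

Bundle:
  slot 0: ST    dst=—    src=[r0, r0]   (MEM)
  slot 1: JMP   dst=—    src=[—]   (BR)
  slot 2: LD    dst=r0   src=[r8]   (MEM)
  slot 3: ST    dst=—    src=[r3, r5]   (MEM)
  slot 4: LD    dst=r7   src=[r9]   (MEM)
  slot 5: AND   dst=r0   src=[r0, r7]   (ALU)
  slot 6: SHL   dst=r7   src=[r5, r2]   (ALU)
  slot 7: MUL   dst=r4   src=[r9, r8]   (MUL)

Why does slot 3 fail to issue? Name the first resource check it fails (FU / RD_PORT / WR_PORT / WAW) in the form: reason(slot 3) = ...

  0. MEM ⇒ go  {3A/1Mu/0Ld/1B | 4r 2w}
  1. BR ⇒ go  {3A/1Mu/0Ld/0B | 4r 2w}
  2. MEM→r0 ⇒ no(FU)  {3A/1Mu/0Ld/0B | 4r 2w}
  3. MEM ⇒ no(FU)  {3A/1Mu/0Ld/0B | 4r 2w}
  4. MEM→r7 ⇒ no(FU)  {3A/1Mu/0Ld/0B | 4r 2w}
  5. ALU→r0 ⇒ go  {2A/1Mu/0Ld/0B | 2r 1w}
  6. ALU→r7 ⇒ go  {1A/1Mu/0Ld/0B | 0r 0w}
  7. MUL→r4 ⇒ no(RD_PORT)  {1A/1Mu/0Ld/0B | 0r 0w}

reason(slot 3) = FU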